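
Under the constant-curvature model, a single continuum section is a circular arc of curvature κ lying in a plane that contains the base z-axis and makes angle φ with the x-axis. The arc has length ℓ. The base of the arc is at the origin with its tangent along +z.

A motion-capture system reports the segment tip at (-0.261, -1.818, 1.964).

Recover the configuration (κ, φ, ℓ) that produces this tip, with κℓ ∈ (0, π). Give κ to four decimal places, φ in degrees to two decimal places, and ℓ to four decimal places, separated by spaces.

ρ = √(x²+y²) = √(-0.261² + -1.818²) = 1.83664
φ = atan2(y, x) mod 360° = atan2(-1.818, -0.261) = 261.8302°
|p|² = ρ² + z² = 1.83664² + 1.964² = 7.23054
κ = 2ρ / |p|² = 2×1.83664 / 7.23054 = 0.50802
θ = 2·atan2(ρ, z) = 2·atan2(1.83664, 1.964) = 1.50380 rad
ℓ = θ/κ = 1.50380/0.50802 = 2.96011

0.5080 261.83 2.9601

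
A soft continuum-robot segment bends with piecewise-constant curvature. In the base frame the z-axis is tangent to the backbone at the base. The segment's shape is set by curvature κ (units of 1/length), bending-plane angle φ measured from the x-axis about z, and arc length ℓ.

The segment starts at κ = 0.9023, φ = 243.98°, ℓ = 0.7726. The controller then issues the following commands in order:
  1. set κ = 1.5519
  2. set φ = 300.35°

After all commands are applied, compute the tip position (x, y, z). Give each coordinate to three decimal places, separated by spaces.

0.207 -0.354 0.600

initial: κ=0.9023, φ=243.98°, ℓ=0.7726
cmd 1: set κ=1.5519 → (κ,φ,ℓ)=(1.5519,243.98°,0.7726) → tip=(-0.1800,-0.3687,0.6003)
cmd 2: set φ=300.35° → (κ,φ,ℓ)=(1.5519,300.35°,0.7726) → tip=(0.2073,-0.3541,0.6003)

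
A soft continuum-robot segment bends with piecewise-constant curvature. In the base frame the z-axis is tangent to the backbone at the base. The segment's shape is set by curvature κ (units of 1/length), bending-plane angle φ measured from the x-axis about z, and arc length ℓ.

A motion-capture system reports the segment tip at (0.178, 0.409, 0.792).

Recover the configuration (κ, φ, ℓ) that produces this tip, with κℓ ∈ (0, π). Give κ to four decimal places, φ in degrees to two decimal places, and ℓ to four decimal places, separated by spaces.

1.0797 66.48 0.9501

ρ = √(x²+y²) = √(0.178² + 0.409²) = 0.44605
φ = atan2(y, x) mod 360° = atan2(0.409, 0.178) = 66.4809°
|p|² = ρ² + z² = 0.44605² + 0.792² = 0.82623
κ = 2ρ / |p|² = 2×0.44605 / 0.82623 = 1.07974
θ = 2·atan2(ρ, z) = 2·atan2(0.44605, 0.792) = 1.02584 rad
ℓ = θ/κ = 1.02584/1.07974 = 0.95009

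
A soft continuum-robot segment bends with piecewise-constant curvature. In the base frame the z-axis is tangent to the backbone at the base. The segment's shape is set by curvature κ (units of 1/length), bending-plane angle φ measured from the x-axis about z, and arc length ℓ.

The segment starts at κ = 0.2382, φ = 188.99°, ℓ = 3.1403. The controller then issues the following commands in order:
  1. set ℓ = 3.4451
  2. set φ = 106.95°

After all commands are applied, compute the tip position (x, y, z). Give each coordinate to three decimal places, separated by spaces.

-0.389 1.278 3.071

initial: κ=0.2382, φ=188.99°, ℓ=3.1403
cmd 1: set ℓ=3.4451 → (κ,φ,ℓ)=(0.2382,188.99°,3.4451) → tip=(-1.3196,-0.2088,3.0712)
cmd 2: set φ=106.95° → (κ,φ,ℓ)=(0.2382,106.95°,3.4451) → tip=(-0.3895,1.2780,3.0712)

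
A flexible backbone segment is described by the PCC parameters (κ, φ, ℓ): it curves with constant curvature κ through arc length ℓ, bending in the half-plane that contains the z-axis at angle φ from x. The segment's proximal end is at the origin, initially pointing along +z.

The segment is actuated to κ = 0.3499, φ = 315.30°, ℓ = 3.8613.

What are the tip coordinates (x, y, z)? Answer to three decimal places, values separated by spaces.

1.589 -1.572 2.789

θ = κ·ℓ = 0.3499 × 3.8613 = 1.35107 rad
ρ = (1 − cos θ)/κ = (1 − 0.21796)/0.3499 = 2.23503
z = sin θ / κ = 0.97596/0.3499 = 2.78925
x = ρ cos φ = 2.23503 × cos(315.30°) = 1.58866
y = ρ sin φ = 2.23503 × sin(315.30°) = -1.57211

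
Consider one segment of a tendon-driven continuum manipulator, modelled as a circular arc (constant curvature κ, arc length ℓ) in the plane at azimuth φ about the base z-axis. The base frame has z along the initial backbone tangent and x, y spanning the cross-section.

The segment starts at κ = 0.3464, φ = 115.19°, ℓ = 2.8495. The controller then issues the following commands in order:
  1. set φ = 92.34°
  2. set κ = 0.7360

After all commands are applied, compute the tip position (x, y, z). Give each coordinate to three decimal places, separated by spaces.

-0.083 2.040 1.175

initial: κ=0.3464, φ=115.19°, ℓ=2.8495
cmd 1: set φ=92.34° → (κ,φ,ℓ)=(0.3464,92.34°,2.8495) → tip=(-0.0529,1.2947,2.4088)
cmd 2: set κ=0.7360 → (κ,φ,ℓ)=(0.7360,92.34°,2.8495) → tip=(-0.0833,2.0397,1.1747)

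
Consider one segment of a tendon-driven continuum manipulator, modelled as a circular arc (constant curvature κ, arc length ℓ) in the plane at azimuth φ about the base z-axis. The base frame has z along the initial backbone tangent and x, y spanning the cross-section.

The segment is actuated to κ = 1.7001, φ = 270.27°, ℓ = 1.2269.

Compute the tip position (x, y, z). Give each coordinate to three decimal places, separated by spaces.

θ = κ·ℓ = 1.7001 × 1.2269 = 2.08585 rad
ρ = (1 − cos θ)/κ = (1 − -0.49258)/1.7001 = 0.87794
z = sin θ / κ = 0.87026/1.7001 = 0.51189
x = ρ cos φ = 0.87794 × cos(270.27°) = 0.00414
y = ρ sin φ = 0.87794 × sin(270.27°) = -0.87793

0.004 -0.878 0.512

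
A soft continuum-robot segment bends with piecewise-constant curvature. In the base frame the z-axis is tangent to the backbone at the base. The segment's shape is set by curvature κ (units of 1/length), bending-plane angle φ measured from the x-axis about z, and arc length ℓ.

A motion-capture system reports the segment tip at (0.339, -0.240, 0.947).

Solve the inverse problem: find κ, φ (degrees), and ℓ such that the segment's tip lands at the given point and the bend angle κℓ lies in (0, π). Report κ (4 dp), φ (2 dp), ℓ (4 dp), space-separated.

0.7769 324.70 1.0641

ρ = √(x²+y²) = √(0.339² + -0.240²) = 0.41536
φ = atan2(y, x) mod 360° = atan2(-0.240, 0.339) = 324.7029°
|p|² = ρ² + z² = 0.41536² + 0.947² = 1.06933
κ = 2ρ / |p|² = 2×0.41536 / 1.06933 = 0.77685
θ = 2·atan2(ρ, z) = 2·atan2(0.41536, 0.947) = 0.82667 rad
ℓ = θ/κ = 0.82667/0.77685 = 1.06413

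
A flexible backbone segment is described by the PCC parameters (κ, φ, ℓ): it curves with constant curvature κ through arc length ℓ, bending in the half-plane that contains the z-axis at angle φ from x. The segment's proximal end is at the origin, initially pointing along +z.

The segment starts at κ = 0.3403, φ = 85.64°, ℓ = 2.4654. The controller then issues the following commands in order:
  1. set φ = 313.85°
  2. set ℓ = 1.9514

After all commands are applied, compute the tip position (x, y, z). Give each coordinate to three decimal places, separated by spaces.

initial: κ=0.3403, φ=85.64°, ℓ=2.4654
cmd 1: set φ=313.85° → (κ,φ,ℓ)=(0.3403,313.85°,2.4654) → tip=(0.6754,-0.7031,2.1862)
cmd 2: set ℓ=1.9514 → (κ,φ,ℓ)=(0.3403,313.85°,1.9514) → tip=(0.4326,-0.4503,1.8111)

0.433 -0.450 1.811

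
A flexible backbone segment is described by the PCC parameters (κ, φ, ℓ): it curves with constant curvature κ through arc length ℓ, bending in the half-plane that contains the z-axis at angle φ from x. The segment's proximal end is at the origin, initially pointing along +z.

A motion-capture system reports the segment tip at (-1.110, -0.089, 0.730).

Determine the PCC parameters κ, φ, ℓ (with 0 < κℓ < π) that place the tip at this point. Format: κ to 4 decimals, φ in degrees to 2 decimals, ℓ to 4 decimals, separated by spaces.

ρ = √(x²+y²) = √(-1.110² + -0.089²) = 1.11356
φ = atan2(y, x) mod 360° = atan2(-0.089, -1.110) = 184.5842°
|p|² = ρ² + z² = 1.11356² + 0.730² = 1.77292
κ = 2ρ / |p|² = 2×1.11356 / 1.77292 = 1.25619
θ = 2·atan2(ρ, z) = 2·atan2(1.11356, 0.730) = 1.98105 rad
ℓ = θ/κ = 1.98105/1.25619 = 1.57703

1.2562 184.58 1.5770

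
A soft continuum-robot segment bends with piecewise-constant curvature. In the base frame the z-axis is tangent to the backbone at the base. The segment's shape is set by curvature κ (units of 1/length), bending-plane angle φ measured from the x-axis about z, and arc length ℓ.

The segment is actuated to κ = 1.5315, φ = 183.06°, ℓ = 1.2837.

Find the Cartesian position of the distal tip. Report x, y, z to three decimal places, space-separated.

-0.903 -0.048 0.603

θ = κ·ℓ = 1.5315 × 1.2837 = 1.96599 rad
ρ = (1 − cos θ)/κ = (1 − -0.38498)/1.5315 = 0.90433
z = sin θ / κ = 0.92292/1.5315 = 0.60263
x = ρ cos φ = 0.90433 × cos(183.06°) = -0.90304
y = ρ sin φ = 0.90433 × sin(183.06°) = -0.04827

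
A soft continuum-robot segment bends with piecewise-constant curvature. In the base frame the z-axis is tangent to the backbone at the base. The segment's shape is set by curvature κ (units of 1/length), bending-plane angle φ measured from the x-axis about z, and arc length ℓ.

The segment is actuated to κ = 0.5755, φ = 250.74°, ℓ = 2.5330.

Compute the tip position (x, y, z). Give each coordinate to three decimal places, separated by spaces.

θ = κ·ℓ = 0.5755 × 2.5330 = 1.45774 rad
ρ = (1 − cos θ)/κ = (1 − 0.11281)/0.5755 = 1.54159
z = sin θ / κ = 0.99362/0.5755 = 1.72653
x = ρ cos φ = 1.54159 × cos(250.74°) = -0.50850
y = ρ sin φ = 1.54159 × sin(250.74°) = -1.45531

-0.509 -1.455 1.727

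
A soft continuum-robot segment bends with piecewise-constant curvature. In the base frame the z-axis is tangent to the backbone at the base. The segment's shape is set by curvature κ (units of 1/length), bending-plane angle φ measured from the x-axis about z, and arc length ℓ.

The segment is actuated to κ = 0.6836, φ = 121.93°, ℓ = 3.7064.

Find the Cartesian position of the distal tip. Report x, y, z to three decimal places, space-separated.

-1.409 2.261 0.835

θ = κ·ℓ = 0.6836 × 3.7064 = 2.53370 rad
ρ = (1 − cos θ)/κ = (1 − -0.82085)/0.6836 = 2.66362
z = sin θ / κ = 0.57114/0.6836 = 0.83549
x = ρ cos φ = 2.66362 × cos(121.93°) = -1.40874
y = ρ sin φ = 2.66362 × sin(121.93°) = 2.26060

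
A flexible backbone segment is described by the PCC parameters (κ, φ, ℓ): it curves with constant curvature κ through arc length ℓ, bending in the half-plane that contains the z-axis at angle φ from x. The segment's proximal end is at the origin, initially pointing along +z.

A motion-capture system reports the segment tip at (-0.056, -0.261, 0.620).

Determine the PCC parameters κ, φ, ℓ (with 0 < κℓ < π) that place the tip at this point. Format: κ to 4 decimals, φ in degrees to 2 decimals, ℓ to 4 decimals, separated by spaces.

1.1717 257.89 0.6940

ρ = √(x²+y²) = √(-0.056² + -0.261²) = 0.26694
φ = atan2(y, x) mod 360° = atan2(-0.261, -0.056) = 257.8903°
|p|² = ρ² + z² = 0.26694² + 0.620² = 0.45566
κ = 2ρ / |p|² = 2×0.26694 / 0.45566 = 1.17167
θ = 2·atan2(ρ, z) = 2·atan2(0.26694, 0.620) = 0.81312 rad
ℓ = θ/κ = 0.81312/1.17167 = 0.69398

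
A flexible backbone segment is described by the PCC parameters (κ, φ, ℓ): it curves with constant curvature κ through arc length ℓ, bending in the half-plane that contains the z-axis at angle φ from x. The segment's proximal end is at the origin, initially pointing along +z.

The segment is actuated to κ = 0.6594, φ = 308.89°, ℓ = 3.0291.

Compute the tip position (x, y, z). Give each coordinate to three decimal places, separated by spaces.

1.346 -1.669 1.381

θ = κ·ℓ = 0.6594 × 3.0291 = 1.99739 rad
ρ = (1 − cos θ)/κ = (1 − -0.41377)/0.6594 = 2.14403
z = sin θ / κ = 0.91038/0.6594 = 1.38062
x = ρ cos φ = 2.14403 × cos(308.89°) = 1.34608
y = ρ sin φ = 2.14403 × sin(308.89°) = -1.66881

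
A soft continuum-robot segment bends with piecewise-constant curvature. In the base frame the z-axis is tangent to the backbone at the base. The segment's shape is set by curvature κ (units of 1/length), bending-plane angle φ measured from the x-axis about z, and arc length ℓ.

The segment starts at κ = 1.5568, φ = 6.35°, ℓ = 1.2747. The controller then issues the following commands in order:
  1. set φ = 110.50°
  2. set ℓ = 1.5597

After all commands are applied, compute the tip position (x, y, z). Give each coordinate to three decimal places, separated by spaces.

-0.395 1.057 0.420

initial: κ=1.5568, φ=6.35°, ℓ=1.2747
cmd 1: set φ=110.50° → (κ,φ,ℓ)=(1.5568,110.50°,1.2747) → tip=(-0.3154,0.8435,0.5882)
cmd 2: set ℓ=1.5597 → (κ,φ,ℓ)=(1.5568,110.50°,1.5597) → tip=(-0.3950,1.0566,0.4204)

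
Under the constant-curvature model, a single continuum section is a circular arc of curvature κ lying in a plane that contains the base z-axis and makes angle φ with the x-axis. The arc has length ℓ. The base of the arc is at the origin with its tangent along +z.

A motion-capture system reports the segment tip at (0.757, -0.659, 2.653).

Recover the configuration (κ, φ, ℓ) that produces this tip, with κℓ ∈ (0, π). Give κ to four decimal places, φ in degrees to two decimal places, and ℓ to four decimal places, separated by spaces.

0.2495 318.96 2.8993

ρ = √(x²+y²) = √(0.757² + -0.659²) = 1.00366
φ = atan2(y, x) mod 360° = atan2(-0.659, 0.757) = 318.9591°
|p|² = ρ² + z² = 1.00366² + 2.653² = 8.04574
κ = 2ρ / |p|² = 2×1.00366 / 8.04574 = 0.24949
θ = 2·atan2(ρ, z) = 2·atan2(1.00366, 2.653) = 0.72334 rad
ℓ = θ/κ = 0.72334/0.24949 = 2.89930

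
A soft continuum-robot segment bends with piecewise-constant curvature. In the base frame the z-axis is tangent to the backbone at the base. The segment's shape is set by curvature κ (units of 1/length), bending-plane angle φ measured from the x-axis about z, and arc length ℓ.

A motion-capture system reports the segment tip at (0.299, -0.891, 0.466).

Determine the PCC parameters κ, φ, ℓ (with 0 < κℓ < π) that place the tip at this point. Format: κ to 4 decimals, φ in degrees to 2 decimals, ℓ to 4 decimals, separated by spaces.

1.7081 288.55 1.3003

ρ = √(x²+y²) = √(0.299² + -0.891²) = 0.93983
φ = atan2(y, x) mod 360° = atan2(-0.891, 0.299) = 288.5506°
|p|² = ρ² + z² = 0.93983² + 0.466² = 1.10044
κ = 2ρ / |p|² = 2×0.93983 / 1.10044 = 1.70810
θ = 2·atan2(ρ, z) = 2·atan2(0.93983, 0.466) = 2.22097 rad
ℓ = θ/κ = 2.22097/1.70810 = 1.30026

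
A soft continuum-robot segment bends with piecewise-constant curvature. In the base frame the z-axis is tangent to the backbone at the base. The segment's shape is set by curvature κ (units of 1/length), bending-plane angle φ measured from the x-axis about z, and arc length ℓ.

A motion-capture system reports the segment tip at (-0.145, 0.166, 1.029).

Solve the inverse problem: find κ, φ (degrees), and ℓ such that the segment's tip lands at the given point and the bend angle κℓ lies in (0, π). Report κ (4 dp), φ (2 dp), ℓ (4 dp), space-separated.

0.3981 131.14 1.0602

ρ = √(x²+y²) = √(-0.145² + 0.166²) = 0.22041
φ = atan2(y, x) mod 360° = atan2(0.166, -0.145) = 131.1370°
|p|² = ρ² + z² = 0.22041² + 1.029² = 1.10742
κ = 2ρ / |p|² = 2×0.22041 / 1.10742 = 0.39806
θ = 2·atan2(ρ, z) = 2·atan2(0.22041, 1.029) = 0.42202 rad
ℓ = θ/κ = 0.42202/0.39806 = 1.06019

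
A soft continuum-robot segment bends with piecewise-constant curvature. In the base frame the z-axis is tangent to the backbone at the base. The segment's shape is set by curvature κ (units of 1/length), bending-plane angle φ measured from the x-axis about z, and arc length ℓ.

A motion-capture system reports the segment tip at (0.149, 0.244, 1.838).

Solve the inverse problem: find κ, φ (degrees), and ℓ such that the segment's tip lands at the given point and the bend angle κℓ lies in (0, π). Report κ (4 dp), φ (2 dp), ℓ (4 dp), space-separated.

0.1653 58.59 1.8675

ρ = √(x²+y²) = √(0.149² + 0.244²) = 0.28590
φ = atan2(y, x) mod 360° = atan2(0.244, 0.149) = 58.5894°
|p|² = ρ² + z² = 0.28590² + 1.838² = 3.45998
κ = 2ρ / |p|² = 2×0.28590 / 3.45998 = 0.16526
θ = 2·atan2(ρ, z) = 2·atan2(0.28590, 1.838) = 0.30862 rad
ℓ = θ/κ = 0.30862/0.16526 = 1.86751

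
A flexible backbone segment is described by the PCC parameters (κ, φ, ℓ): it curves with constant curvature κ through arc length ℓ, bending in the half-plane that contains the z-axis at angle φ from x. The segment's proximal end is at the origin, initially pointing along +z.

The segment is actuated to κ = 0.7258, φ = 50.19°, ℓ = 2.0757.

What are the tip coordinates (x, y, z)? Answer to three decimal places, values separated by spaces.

0.825 0.990 1.375

θ = κ·ℓ = 0.7258 × 2.0757 = 1.50654 rad
ρ = (1 − cos θ)/κ = (1 − 0.06421)/0.7258 = 1.28932
z = sin θ / κ = 0.99794/0.7258 = 1.37495
x = ρ cos φ = 1.28932 × cos(50.19°) = 0.82548
y = ρ sin φ = 1.28932 × sin(50.19°) = 0.99042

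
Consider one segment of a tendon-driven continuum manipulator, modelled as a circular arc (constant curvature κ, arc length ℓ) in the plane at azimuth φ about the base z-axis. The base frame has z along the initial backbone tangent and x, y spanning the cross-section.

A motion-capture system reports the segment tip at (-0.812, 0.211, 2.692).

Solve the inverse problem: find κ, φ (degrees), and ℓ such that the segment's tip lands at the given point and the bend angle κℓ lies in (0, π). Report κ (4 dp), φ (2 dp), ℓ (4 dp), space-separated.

ρ = √(x²+y²) = √(-0.812² + 0.211²) = 0.83897
φ = atan2(y, x) mod 360° = atan2(0.211, -0.812) = 165.4337°
|p|² = ρ² + z² = 0.83897² + 2.692² = 7.95073
κ = 2ρ / |p|² = 2×0.83897 / 7.95073 = 0.21104
θ = 2·atan2(ρ, z) = 2·atan2(0.83897, 2.692) = 0.60422 rad
ℓ = θ/κ = 0.60422/0.21104 = 2.86306

0.2110 165.43 2.8631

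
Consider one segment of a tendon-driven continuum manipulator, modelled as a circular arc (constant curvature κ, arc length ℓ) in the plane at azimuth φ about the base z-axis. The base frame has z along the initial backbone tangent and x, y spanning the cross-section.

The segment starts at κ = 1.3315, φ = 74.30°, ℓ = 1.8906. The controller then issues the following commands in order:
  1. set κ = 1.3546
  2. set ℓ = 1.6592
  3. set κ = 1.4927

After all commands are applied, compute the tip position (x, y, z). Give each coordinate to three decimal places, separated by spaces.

0.324 1.152 0.413

initial: κ=1.3315, φ=74.30°, ℓ=1.8906
cmd 1: set κ=1.3546 → (κ,φ,ℓ)=(1.3546,74.30°,1.8906) → tip=(0.3668,1.3049,0.4049)
cmd 2: set ℓ=1.6592 → (κ,φ,ℓ)=(1.3546,74.30°,1.6592) → tip=(0.3249,1.1558,0.5755)
cmd 3: set κ=1.4927 → (κ,φ,ℓ)=(1.4927,74.30°,1.6592) → tip=(0.3239,1.1525,0.4133)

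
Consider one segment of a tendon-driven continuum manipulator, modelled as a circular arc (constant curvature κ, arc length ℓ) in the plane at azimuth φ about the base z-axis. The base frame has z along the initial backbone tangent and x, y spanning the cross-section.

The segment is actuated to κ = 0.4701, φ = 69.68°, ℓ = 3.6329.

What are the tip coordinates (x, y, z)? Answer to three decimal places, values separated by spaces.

0.840 2.267 2.107

θ = κ·ℓ = 0.4701 × 3.6329 = 1.70783 rad
ρ = (1 − cos θ)/κ = (1 − -0.13660)/0.4701 = 2.41779
z = sin θ / κ = 0.99063/0.4701 = 2.10727
x = ρ cos φ = 2.41779 × cos(69.68°) = 0.83961
y = ρ sin φ = 2.41779 × sin(69.68°) = 2.26732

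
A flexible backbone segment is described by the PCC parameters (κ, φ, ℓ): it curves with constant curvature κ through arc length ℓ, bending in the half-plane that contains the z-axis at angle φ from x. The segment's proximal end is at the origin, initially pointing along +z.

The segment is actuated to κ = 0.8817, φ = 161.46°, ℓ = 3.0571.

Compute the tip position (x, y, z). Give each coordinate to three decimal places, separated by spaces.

-2.045 0.686 0.489

θ = κ·ℓ = 0.8817 × 3.0571 = 2.69545 rad
ρ = (1 − cos θ)/κ = (1 − -0.90212)/0.8817 = 2.15733
z = sin θ / κ = 0.43149/0.8817 = 0.48939
x = ρ cos φ = 2.15733 × cos(161.46°) = -2.04537
y = ρ sin φ = 2.15733 × sin(161.46°) = 0.68596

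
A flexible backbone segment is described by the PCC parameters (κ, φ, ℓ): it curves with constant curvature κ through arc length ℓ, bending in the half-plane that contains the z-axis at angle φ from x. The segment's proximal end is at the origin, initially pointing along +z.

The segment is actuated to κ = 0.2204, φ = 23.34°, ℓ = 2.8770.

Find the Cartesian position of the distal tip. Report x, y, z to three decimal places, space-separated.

0.810 0.349 2.688

θ = κ·ℓ = 0.2204 × 2.8770 = 0.63409 rad
ρ = (1 − cos θ)/κ = (1 − 0.80561)/0.2204 = 0.88198
z = sin θ / κ = 0.59245/0.2204 = 2.68805
x = ρ cos φ = 0.88198 × cos(23.34°) = 0.80981
y = ρ sin φ = 0.88198 × sin(23.34°) = 0.34943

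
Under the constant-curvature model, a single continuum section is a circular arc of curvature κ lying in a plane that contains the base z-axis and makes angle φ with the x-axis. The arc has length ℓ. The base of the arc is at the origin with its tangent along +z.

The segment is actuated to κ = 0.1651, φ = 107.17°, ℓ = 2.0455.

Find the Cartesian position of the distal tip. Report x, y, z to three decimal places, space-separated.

θ = κ·ℓ = 0.1651 × 2.0455 = 0.33771 rad
ρ = (1 − cos θ)/κ = (1 − 0.94352)/0.1651 = 0.34212
z = sin θ / κ = 0.33133/0.1651 = 2.00684
x = ρ cos φ = 0.34212 × cos(107.17°) = -0.10100
y = ρ sin φ = 0.34212 × sin(107.17°) = 0.32688

-0.101 0.327 2.007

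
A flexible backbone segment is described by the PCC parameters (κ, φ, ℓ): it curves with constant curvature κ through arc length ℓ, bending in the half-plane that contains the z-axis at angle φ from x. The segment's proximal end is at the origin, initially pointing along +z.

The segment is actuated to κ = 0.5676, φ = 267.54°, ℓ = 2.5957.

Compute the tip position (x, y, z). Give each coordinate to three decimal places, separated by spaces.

-0.068 -1.589 1.753

θ = κ·ℓ = 0.5676 × 2.5957 = 1.47332 rad
ρ = (1 − cos θ)/κ = (1 − 0.09732)/0.5676 = 1.59034
z = sin θ / κ = 0.99525/0.5676 = 1.75344
x = ρ cos φ = 1.59034 × cos(267.54°) = -0.06826
y = ρ sin φ = 1.59034 × sin(267.54°) = -1.58887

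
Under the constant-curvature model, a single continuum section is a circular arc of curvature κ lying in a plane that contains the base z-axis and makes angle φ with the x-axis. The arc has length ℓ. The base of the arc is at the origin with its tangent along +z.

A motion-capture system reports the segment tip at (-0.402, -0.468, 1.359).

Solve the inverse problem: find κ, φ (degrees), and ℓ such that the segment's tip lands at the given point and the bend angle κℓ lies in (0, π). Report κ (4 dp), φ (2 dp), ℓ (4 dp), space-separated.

0.5539 229.34 1.5386

ρ = √(x²+y²) = √(-0.402² + -0.468²) = 0.61695
φ = atan2(y, x) mod 360° = atan2(-0.468, -0.402) = 229.3383°
|p|² = ρ² + z² = 0.61695² + 1.359² = 2.22751
κ = 2ρ / |p|² = 2×0.61695 / 2.22751 = 0.55394
θ = 2·atan2(ρ, z) = 2·atan2(0.61695, 1.359) = 0.85231 rad
ℓ = θ/κ = 0.85231/0.55394 = 1.53863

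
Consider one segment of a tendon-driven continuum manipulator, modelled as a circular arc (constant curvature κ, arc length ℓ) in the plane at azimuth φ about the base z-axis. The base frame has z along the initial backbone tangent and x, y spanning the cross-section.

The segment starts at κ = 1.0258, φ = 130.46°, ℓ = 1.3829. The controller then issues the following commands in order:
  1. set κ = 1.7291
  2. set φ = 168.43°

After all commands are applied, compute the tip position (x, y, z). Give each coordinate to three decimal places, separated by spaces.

initial: κ=1.0258, φ=130.46°, ℓ=1.3829
cmd 1: set κ=1.7291 → (κ,φ,ℓ)=(1.7291,130.46°,1.3829) → tip=(-0.6498,0.7619,0.3944)
cmd 2: set φ=168.43° → (κ,φ,ℓ)=(1.7291,168.43°,1.3829) → tip=(-0.9810,0.2008,0.3944)

-0.981 0.201 0.394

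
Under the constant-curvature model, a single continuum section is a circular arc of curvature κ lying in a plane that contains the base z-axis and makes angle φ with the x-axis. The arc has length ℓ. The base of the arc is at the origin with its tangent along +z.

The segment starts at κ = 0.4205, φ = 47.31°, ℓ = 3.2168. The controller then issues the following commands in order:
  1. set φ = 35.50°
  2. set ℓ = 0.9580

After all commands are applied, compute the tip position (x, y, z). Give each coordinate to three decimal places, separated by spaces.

0.155 0.111 0.932

initial: κ=0.4205, φ=47.31°, ℓ=3.2168
cmd 1: set φ=35.50° → (κ,φ,ℓ)=(0.4205,35.50°,3.2168) → tip=(1.5171,1.0821,2.3218)
cmd 2: set ℓ=0.9580 → (κ,φ,ℓ)=(0.4205,35.50°,0.9580) → tip=(0.1550,0.1105,0.9323)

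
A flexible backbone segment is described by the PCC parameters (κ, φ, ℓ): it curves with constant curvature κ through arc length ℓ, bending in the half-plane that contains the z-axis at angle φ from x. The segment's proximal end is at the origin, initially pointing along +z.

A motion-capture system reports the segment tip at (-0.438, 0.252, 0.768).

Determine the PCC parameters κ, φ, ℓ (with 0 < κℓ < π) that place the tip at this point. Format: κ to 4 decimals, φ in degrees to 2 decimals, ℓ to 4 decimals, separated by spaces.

1.1958 150.09 0.9734

ρ = √(x²+y²) = √(-0.438² + 0.252²) = 0.50532
φ = atan2(y, x) mod 360° = atan2(0.252, -0.438) = 150.0864°
|p|² = ρ² + z² = 0.50532² + 0.768² = 0.84517
κ = 2ρ / |p|² = 2×0.50532 / 0.84517 = 1.19578
θ = 2·atan2(ρ, z) = 2·atan2(0.50532, 0.768) = 1.16391 rad
ℓ = θ/κ = 1.16391/1.19578 = 0.97335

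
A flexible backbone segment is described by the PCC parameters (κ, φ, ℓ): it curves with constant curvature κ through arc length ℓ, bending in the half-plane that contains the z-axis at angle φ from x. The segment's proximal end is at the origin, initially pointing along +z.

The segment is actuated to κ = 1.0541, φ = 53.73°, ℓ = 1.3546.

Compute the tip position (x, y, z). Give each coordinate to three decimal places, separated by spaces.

0.481 0.656 0.939

θ = κ·ℓ = 1.0541 × 1.3546 = 1.42788 rad
ρ = (1 − cos θ)/κ = (1 − 0.14243)/1.0541 = 0.81356
z = sin θ / κ = 0.98981/1.0541 = 0.93901
x = ρ cos φ = 0.81356 × cos(53.73°) = 0.48129
y = ρ sin φ = 0.81356 × sin(53.73°) = 0.65592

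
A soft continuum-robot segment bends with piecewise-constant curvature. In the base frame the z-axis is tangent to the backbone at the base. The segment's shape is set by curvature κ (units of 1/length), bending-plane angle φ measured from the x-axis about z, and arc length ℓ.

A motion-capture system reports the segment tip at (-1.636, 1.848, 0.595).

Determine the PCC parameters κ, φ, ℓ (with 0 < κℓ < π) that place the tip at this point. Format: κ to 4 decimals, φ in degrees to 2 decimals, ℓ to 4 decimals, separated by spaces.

ρ = √(x²+y²) = √(-1.636² + 1.848²) = 2.46812
φ = atan2(y, x) mod 360° = atan2(1.848, -1.636) = 131.5179°
|p|² = ρ² + z² = 2.46812² + 0.595² = 6.44562
κ = 2ρ / |p|² = 2×2.46812 / 6.44562 = 0.76583
θ = 2·atan2(ρ, z) = 2·atan2(2.46812, 0.595) = 2.66847 rad
ℓ = θ/κ = 2.66847/0.76583 = 3.48443

0.7658 131.52 3.4844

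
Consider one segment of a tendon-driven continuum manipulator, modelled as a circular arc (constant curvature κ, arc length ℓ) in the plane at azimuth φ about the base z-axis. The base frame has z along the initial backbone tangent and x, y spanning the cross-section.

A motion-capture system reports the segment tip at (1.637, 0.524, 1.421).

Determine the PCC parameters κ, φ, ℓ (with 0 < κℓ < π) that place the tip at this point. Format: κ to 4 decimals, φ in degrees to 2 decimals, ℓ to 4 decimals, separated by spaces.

0.6912 17.75 2.5463

ρ = √(x²+y²) = √(1.637² + 0.524²) = 1.71882
φ = atan2(y, x) mod 360° = atan2(0.524, 1.637) = 17.7498°
|p|² = ρ² + z² = 1.71882² + 1.421² = 4.97359
κ = 2ρ / |p|² = 2×1.71882 / 4.97359 = 0.69118
θ = 2·atan2(ρ, z) = 2·atan2(1.71882, 1.421) = 1.75994 rad
ℓ = θ/κ = 1.75994/0.69118 = 2.54628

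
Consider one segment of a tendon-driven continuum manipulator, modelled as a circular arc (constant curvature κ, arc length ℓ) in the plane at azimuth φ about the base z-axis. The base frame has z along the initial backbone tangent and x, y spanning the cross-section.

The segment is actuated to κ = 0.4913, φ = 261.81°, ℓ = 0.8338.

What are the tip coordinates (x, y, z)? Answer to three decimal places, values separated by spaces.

θ = κ·ℓ = 0.4913 × 0.8338 = 0.40965 rad
ρ = (1 − cos θ)/κ = (1 − 0.91726)/0.4913 = 0.16841
z = sin θ / κ = 0.39828/0.4913 = 0.81067
x = ρ cos φ = 0.16841 × cos(261.81°) = -0.02399
y = ρ sin φ = 0.16841 × sin(261.81°) = -0.16669

-0.024 -0.167 0.811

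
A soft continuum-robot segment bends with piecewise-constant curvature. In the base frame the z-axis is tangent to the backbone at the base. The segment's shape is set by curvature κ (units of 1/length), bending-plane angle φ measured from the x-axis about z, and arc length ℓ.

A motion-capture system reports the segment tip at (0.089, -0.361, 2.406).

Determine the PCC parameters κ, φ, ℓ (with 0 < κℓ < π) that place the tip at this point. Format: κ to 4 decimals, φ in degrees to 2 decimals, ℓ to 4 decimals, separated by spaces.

0.1255 283.85 2.4441

ρ = √(x²+y²) = √(0.089² + -0.361²) = 0.37181
φ = atan2(y, x) mod 360° = atan2(-0.361, 0.089) = 283.8494°
|p|² = ρ² + z² = 0.37181² + 2.406² = 5.92708
κ = 2ρ / |p|² = 2×0.37181 / 5.92708 = 0.12546
θ = 2·atan2(ρ, z) = 2·atan2(0.37181, 2.406) = 0.30664 rad
ℓ = θ/κ = 0.30664/0.12546 = 2.44412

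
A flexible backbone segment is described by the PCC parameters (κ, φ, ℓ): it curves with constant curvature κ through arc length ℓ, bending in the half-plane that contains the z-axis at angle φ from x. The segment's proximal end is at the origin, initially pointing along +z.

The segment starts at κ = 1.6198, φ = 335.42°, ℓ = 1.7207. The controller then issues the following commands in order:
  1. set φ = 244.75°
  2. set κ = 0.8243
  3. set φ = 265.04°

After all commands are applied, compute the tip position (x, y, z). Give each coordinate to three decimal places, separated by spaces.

initial: κ=1.6198, φ=335.42°, ℓ=1.7207
cmd 1: set φ=244.75° → (κ,φ,ℓ)=(1.6198,244.75°,1.7207) → tip=(-0.5103,-1.0820,0.2142)
cmd 2: set κ=0.8243 → (κ,φ,ℓ)=(0.8243,244.75°,1.7207) → tip=(-0.4389,-0.9306,1.1991)
cmd 3: set φ=265.04° → (κ,φ,ℓ)=(0.8243,265.04°,1.7207) → tip=(-0.0890,-1.0251,1.1991)

-0.089 -1.025 1.199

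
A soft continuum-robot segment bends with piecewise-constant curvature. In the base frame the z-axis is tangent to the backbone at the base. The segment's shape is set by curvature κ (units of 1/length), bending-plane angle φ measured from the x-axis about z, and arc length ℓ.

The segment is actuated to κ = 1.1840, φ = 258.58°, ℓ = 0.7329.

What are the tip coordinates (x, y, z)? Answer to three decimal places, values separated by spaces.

-0.059 -0.293 0.644

θ = κ·ℓ = 1.1840 × 0.7329 = 0.86775 rad
ρ = (1 − cos θ)/κ = (1 − 0.64654)/1.1840 = 0.29853
z = sin θ / κ = 0.76288/1.1840 = 0.64432
x = ρ cos φ = 0.29853 × cos(258.58°) = -0.05911
y = ρ sin φ = 0.29853 × sin(258.58°) = -0.29262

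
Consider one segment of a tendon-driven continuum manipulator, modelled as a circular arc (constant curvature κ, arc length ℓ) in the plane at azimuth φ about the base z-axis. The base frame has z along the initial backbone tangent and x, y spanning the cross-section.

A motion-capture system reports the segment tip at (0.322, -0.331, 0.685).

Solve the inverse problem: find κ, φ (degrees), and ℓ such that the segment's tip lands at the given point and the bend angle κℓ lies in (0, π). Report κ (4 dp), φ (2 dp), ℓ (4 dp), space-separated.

ρ = √(x²+y²) = √(0.322² + -0.331²) = 0.46178
φ = atan2(y, x) mod 360° = atan2(-0.331, 0.322) = 314.2104°
|p|² = ρ² + z² = 0.46178² + 0.685² = 0.68247
κ = 2ρ / |p|² = 2×0.46178 / 0.68247 = 1.35327
θ = 2·atan2(ρ, z) = 2·atan2(0.46178, 0.685) = 1.18631 rad
ℓ = θ/κ = 1.18631/1.35327 = 0.87663

1.3533 314.21 0.8766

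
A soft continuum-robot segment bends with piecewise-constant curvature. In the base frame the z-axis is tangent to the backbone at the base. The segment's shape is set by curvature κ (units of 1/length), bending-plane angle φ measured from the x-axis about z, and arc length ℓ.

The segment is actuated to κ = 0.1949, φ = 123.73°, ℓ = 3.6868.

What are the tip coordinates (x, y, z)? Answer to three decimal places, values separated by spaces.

θ = κ·ℓ = 0.1949 × 3.6868 = 0.71856 rad
ρ = (1 − cos θ)/κ = (1 − 0.75276)/0.1949 = 1.26857
z = sin θ / κ = 0.65830/0.1949 = 3.37763
x = ρ cos φ = 1.26857 × cos(123.73°) = -0.70441
y = ρ sin φ = 1.26857 × sin(123.73°) = 1.05502

-0.704 1.055 3.378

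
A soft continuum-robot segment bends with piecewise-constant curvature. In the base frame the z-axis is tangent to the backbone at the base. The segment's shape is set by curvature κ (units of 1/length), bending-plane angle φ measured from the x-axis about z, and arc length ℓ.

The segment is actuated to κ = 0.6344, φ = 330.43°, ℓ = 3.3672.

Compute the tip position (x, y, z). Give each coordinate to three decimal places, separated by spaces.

θ = κ·ℓ = 0.6344 × 3.3672 = 2.13615 rad
ρ = (1 − cos θ)/κ = (1 − -0.53572)/0.6344 = 2.42074
z = sin θ / κ = 0.84440/0.6344 = 1.33102
x = ρ cos φ = 2.42074 × cos(330.43°) = 2.10544
y = ρ sin φ = 2.42074 × sin(330.43°) = -1.19460

2.105 -1.195 1.331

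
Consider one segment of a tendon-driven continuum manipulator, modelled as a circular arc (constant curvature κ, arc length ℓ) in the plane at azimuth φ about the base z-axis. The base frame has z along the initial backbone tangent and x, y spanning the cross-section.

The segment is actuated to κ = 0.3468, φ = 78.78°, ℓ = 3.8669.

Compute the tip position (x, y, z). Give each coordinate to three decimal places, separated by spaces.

0.433 2.184 2.808

θ = κ·ℓ = 0.3468 × 3.8669 = 1.34104 rad
ρ = (1 − cos θ)/κ = (1 − 0.22774)/0.3468 = 2.22682
z = sin θ / κ = 0.97372/0.3468 = 2.80773
x = ρ cos φ = 2.22682 × cos(78.78°) = 0.43329
y = ρ sin φ = 2.22682 × sin(78.78°) = 2.18426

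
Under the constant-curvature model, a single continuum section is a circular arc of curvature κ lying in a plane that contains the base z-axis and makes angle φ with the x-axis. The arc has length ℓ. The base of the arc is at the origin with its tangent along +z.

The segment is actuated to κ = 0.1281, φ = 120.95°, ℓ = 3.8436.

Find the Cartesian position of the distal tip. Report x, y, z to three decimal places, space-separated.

-0.477 0.795 3.690

θ = κ·ℓ = 0.1281 × 3.8436 = 0.49237 rad
ρ = (1 − cos θ)/κ = (1 − 0.88122)/0.1281 = 0.92727
z = sin θ / κ = 0.47271/0.1281 = 3.69018
x = ρ cos φ = 0.92727 × cos(120.95°) = -0.47688
y = ρ sin φ = 0.92727 × sin(120.95°) = 0.79524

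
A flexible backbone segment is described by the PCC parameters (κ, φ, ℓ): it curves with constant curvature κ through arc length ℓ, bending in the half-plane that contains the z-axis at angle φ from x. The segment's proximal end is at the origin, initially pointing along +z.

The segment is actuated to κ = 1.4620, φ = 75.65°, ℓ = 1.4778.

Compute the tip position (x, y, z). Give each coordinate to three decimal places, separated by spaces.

0.264 1.031 0.568

θ = κ·ℓ = 1.4620 × 1.4778 = 2.16054 rad
ρ = (1 − cos θ)/κ = (1 − -0.55615)/1.4620 = 1.06440
z = sin θ / κ = 0.83108/1.4620 = 0.56846
x = ρ cos φ = 1.06440 × cos(75.65°) = 0.26381
y = ρ sin φ = 1.06440 × sin(75.65°) = 1.03119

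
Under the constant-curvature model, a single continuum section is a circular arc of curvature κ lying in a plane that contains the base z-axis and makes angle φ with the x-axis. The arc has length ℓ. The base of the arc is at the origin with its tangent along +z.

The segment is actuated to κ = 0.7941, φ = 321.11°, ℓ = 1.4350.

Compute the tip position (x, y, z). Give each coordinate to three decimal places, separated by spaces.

θ = κ·ℓ = 0.7941 × 1.4350 = 1.13953 rad
ρ = (1 − cos θ)/κ = (1 − 0.41802)/0.7941 = 0.73288
z = sin θ / κ = 0.90844/0.7941 = 1.14399
x = ρ cos φ = 0.73288 × cos(321.11°) = 0.57044
y = ρ sin φ = 0.73288 × sin(321.11°) = -0.46012

0.570 -0.460 1.144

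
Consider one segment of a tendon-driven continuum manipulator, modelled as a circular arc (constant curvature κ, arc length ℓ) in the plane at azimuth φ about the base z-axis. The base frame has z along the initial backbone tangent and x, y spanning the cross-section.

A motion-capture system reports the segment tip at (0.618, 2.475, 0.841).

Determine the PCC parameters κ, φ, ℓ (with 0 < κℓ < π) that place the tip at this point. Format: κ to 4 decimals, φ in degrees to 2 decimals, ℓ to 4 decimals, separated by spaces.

ρ = √(x²+y²) = √(0.618² + 2.475²) = 2.55099
φ = atan2(y, x) mod 360° = atan2(2.475, 0.618) = 75.9801°
|p|² = ρ² + z² = 2.55099² + 0.841² = 7.21483
κ = 2ρ / |p|² = 2×2.55099 / 7.21483 = 0.70715
θ = 2·atan2(ρ, z) = 2·atan2(2.55099, 0.841) = 2.50468 rad
ℓ = θ/κ = 2.50468/0.70715 = 3.54193

0.7072 75.98 3.5419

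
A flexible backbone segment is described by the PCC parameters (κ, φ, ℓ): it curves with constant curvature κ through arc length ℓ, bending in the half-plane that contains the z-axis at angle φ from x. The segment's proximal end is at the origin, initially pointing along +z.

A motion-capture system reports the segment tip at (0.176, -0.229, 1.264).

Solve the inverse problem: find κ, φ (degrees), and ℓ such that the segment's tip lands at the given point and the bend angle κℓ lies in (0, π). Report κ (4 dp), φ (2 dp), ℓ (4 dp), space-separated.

ρ = √(x²+y²) = √(0.176² + -0.229²) = 0.28882
φ = atan2(y, x) mod 360° = atan2(-0.229, 0.176) = 307.5444°
|p|² = ρ² + z² = 0.28882² + 1.264² = 1.68111
κ = 2ρ / |p|² = 2×0.28882 / 1.68111 = 0.34361
θ = 2·atan2(ρ, z) = 2·atan2(0.28882, 1.264) = 0.44928 rad
ℓ = θ/κ = 0.44928/0.34361 = 1.30755

0.3436 307.54 1.3075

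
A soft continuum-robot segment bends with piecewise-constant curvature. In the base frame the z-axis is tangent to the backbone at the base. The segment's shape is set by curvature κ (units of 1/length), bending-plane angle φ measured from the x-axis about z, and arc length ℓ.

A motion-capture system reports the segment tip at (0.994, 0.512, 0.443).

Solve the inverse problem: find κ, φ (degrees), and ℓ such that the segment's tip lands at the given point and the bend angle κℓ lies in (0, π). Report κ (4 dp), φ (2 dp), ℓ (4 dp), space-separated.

ρ = √(x²+y²) = √(0.994² + 0.512²) = 1.11811
φ = atan2(y, x) mod 360° = atan2(0.512, 0.994) = 27.2526°
|p|² = ρ² + z² = 1.11811² + 0.443² = 1.44643
κ = 2ρ / |p|² = 2×1.11811 / 1.44643 = 1.54603
θ = 2·atan2(ρ, z) = 2·atan2(1.11811, 0.443) = 2.38714 rad
ℓ = θ/κ = 2.38714/1.54603 = 1.54404

1.5460 27.25 1.5440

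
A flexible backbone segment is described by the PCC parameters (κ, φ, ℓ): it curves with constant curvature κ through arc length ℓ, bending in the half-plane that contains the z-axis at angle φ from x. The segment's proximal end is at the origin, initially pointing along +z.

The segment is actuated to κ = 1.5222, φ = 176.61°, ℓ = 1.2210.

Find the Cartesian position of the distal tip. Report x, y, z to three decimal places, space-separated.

-0.842 0.050 0.630

θ = κ·ℓ = 1.5222 × 1.2210 = 1.85861 rad
ρ = (1 − cos θ)/κ = (1 − -0.28385)/1.5222 = 0.84342
z = sin θ / κ = 0.95887/1.5222 = 0.62992
x = ρ cos φ = 0.84342 × cos(176.61°) = -0.84194
y = ρ sin φ = 0.84342 × sin(176.61°) = 0.04987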